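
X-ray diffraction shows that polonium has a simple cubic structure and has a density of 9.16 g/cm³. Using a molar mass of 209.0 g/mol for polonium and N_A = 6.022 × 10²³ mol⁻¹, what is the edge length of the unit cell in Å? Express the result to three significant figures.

With Z = 1 atom per simple cubic cell, a³ = Z·M/(N_A·ρ) = 1 × 209.0 / (6.022 × 10²³ × 9.160 g/cm³) = 3.789 × 10^-23 cm³.
a = (3.789 × 10^-23)^(1/3) = 3.359 × 10^-8 cm = 3.36 Å.

3.36 Å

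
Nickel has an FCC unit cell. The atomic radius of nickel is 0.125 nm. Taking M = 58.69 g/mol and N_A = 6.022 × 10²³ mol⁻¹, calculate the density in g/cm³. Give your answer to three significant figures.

8.82 g/cm³

In an FCC lattice, atoms touch along the face diagonal, so √2·a = 4r, giving a = 0.3536 nm = 3.536 × 10^-8 cm.
With Z = 4, ρ = Z·M/(N_A·a³) = 4 × 58.69 / (6.022 × 10²³ × 4.419 × 10^-23) = 8.821 g/cm³.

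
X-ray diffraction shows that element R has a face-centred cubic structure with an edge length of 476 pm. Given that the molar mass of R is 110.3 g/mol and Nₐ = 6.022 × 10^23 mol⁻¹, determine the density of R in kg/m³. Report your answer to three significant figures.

An FCC unit cell contains Z = 4 atoms.
Cell volume: a³ = (476 pm)³ = (4.760 × 10^-8 cm)³ = 1.079 × 10^-22 cm³.
ρ = Z·M/(N_A·a³) = 4 × 110.3 / (6.022 × 10²³ × 1.079 × 10^-22) = 6.793 g/cm³ = 6790 kg/m³.

6790 kg/m³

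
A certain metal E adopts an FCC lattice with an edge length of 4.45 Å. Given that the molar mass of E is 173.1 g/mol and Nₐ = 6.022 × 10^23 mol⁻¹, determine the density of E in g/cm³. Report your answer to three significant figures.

13.0 g/cm³

An FCC unit cell contains Z = 4 atoms.
Cell volume: a³ = (4.45 Å)³ = (4.450 × 10^-8 cm)³ = 8.812 × 10^-23 cm³.
ρ = Z·M/(N_A·a³) = 4 × 173.1 / (6.022 × 10²³ × 8.812 × 10^-23) = 13.05 g/cm³.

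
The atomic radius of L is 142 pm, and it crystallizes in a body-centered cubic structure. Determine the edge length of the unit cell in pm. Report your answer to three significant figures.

In a BCC lattice, atoms touch along the body diagonal, so √3·a = 4r.
a = 4r/√3 = 4 × 142 / 1.7321 = 328 pm.

328 pm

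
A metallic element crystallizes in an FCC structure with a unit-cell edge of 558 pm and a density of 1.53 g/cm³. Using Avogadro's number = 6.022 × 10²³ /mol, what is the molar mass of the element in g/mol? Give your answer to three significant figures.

40.0 g/mol

An FCC cell has Z = 4 atoms; a = 5.580 × 10^-8 cm.
M = ρ·N_A·a³/Z = 1.53 × 6.022 × 10²³ × 1.737 × 10^-22 / 4 = 40.0 g/mol.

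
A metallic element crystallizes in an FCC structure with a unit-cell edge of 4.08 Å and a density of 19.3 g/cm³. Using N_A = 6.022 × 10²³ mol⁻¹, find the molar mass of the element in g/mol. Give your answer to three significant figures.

An FCC cell has Z = 4 atoms; a = 4.080 × 10^-8 cm.
M = ρ·N_A·a³/Z = 19.3 × 6.022 × 10²³ × 6.792 × 10^-23 / 4 = 197 g/mol.

197 g/mol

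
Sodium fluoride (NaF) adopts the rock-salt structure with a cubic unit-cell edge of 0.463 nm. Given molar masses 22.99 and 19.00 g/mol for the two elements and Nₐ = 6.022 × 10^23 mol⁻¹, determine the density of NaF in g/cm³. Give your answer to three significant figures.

The rock-salt structure contains Z = 4 formula units per cell; M(NaF) = 22.99 + 19.00 = 41.99 g/mol.
a³ = (4.630 × 10^-8 cm)³ = 9.925 × 10^-23 cm³.
ρ = 4 × 41.99 / (6.022 × 10²³ × 9.925 × 10^-23) = 2.810 g/cm³.

2.81 g/cm³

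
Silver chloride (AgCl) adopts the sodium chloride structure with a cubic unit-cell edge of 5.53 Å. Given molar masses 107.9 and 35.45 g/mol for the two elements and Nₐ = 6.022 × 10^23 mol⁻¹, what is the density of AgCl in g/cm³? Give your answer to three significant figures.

The sodium chloride structure contains Z = 4 formula units per cell; M(AgCl) = 107.9 + 35.45 = 143.35 g/mol.
a³ = (5.530 × 10^-8 cm)³ = 1.691 × 10^-22 cm³.
ρ = 4 × 143.35 / (6.022 × 10²³ × 1.691 × 10^-22) = 5.630 g/cm³.

5.63 g/cm³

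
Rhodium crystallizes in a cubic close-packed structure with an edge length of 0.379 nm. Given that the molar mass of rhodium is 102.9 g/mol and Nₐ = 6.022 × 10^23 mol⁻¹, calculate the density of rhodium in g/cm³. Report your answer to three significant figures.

An FCC unit cell contains Z = 4 atoms.
Cell volume: a³ = (0.379 nm)³ = (3.790 × 10^-8 cm)³ = 5.444 × 10^-23 cm³.
ρ = Z·M/(N_A·a³) = 4 × 102.9 / (6.022 × 10²³ × 5.444 × 10^-23) = 12.56 g/cm³.

12.6 g/cm³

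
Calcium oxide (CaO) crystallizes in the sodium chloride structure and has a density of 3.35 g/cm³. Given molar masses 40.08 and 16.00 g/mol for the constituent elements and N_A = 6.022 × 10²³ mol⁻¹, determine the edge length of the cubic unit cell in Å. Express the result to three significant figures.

M(CaO) = 56.08 g/mol; Z = 4 formula units per cell.
a³ = Z·M/(N_A·ρ) = 4 × 56.08 / (6.022 × 10²³ × 3.35) = 1.112 × 10^-22 cm³, so a = 4.809 × 10^-8 cm = 4.81 Å.

4.81 Å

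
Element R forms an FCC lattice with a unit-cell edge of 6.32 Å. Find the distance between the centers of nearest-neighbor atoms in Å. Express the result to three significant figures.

In an FCC structure, atoms touch along the face diagonal, so √2·a = 4r; the nearest-neighbor distance equals 2r = 0.7071·a.
d = 0.7071 × 6.32 = 4.47 Å.

4.47 Å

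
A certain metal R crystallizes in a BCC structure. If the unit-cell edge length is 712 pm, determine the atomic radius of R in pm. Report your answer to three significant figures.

308 pm

In a BCC lattice, atoms touch along the body diagonal, so √3·a = 4r.
r = √3·a/4 = 1.7321 × 712 / 4 = 308 pm.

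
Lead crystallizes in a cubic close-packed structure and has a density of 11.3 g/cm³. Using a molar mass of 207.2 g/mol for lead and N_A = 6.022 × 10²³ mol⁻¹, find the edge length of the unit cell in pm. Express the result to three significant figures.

With Z = 4 atoms per FCC cell, a³ = Z·M/(N_A·ρ) = 4 × 207.2 / (6.022 × 10²³ × 11.30 g/cm³) = 1.218 × 10^-22 cm³.
a = (1.218 × 10^-22)^(1/3) = 4.957 × 10^-8 cm = 496 pm.

496 pm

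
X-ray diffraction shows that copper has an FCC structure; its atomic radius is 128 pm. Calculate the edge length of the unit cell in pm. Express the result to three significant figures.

362 pm

In an FCC lattice, atoms touch along the face diagonal, so √2·a = 4r.
a = 4r/√2 = 4 × 128 / 1.4142 = 362 pm.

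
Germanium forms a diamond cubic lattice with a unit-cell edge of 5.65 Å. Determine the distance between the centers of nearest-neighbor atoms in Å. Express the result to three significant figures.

In a diamond cubic structure, nearest neighbors lie along the body diagonal with √3·a = 8r; the nearest-neighbor distance equals 2r = 0.4330·a.
d = 0.4330 × 5.65 = 2.45 Å.

2.45 Å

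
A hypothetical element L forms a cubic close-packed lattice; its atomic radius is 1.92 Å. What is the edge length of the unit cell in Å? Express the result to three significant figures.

5.43 Å

In an FCC lattice, atoms touch along the face diagonal, so √2·a = 4r.
a = 4r/√2 = 4 × 1.92 / 1.4142 = 5.43 Å.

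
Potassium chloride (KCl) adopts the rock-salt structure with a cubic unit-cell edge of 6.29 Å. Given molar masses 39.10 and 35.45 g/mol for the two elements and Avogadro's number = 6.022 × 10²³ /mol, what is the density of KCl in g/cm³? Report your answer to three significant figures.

The rock-salt structure contains Z = 4 formula units per cell; M(KCl) = 39.10 + 35.45 = 74.55 g/mol.
a³ = (6.290 × 10^-8 cm)³ = 2.489 × 10^-22 cm³.
ρ = 4 × 74.55 / (6.022 × 10²³ × 2.489 × 10^-22) = 1.990 g/cm³.

1.99 g/cm³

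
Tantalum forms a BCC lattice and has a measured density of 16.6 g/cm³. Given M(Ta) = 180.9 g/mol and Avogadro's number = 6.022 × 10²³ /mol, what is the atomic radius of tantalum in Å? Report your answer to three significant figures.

1.43 Å

For a BCC cell (Z = 2), a³ = Z·M/(N_A·ρ) = 2 × 180.9 / (6.022 × 10²³ × 16.60) = 3.619 × 10^-23 cm³, so a = 3.308 × 10^-8 cm = 3.308 Å.
Atoms touch along the body diagonal, so √3·a = 4r, so r = 0.4330 × a = 1.43 Å.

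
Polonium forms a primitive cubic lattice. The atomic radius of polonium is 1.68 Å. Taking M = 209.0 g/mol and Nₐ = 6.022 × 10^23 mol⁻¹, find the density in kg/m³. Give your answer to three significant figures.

In a simple cubic lattice, atoms touch along the cell edge, so a = 2r, giving a = 3.360 Å = 3.360 × 10^-8 cm.
With Z = 1, ρ = Z·M/(N_A·a³) = 1 × 209.0 / (6.022 × 10²³ × 3.793 × 10^-23) = 9.149 g/cm³ = 9150 kg/m³.

9150 kg/m³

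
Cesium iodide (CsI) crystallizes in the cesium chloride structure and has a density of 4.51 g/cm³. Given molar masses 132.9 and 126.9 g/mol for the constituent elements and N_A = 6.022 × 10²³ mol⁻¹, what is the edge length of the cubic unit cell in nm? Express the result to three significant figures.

0.457 nm

M(CsI) = 259.8 g/mol; Z = 1 formula unit per cell.
a³ = Z·M/(N_A·ρ) = 1 × 259.8 / (6.022 × 10²³ × 4.51) = 9.566 × 10^-23 cm³, so a = 4.573 × 10^-8 cm = 0.457 nm.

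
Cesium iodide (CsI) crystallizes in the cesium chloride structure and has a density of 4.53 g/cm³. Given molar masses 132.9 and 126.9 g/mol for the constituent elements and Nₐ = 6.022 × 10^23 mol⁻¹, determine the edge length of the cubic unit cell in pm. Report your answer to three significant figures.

M(CsI) = 259.8 g/mol; Z = 1 formula unit per cell.
a³ = Z·M/(N_A·ρ) = 1 × 259.8 / (6.022 × 10²³ × 4.53) = 9.524 × 10^-23 cm³, so a = 4.567 × 10^-8 cm = 457 pm.

457 pm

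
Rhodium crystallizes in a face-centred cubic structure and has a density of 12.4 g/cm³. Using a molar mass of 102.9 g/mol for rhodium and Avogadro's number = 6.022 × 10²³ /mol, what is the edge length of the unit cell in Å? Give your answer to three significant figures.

3.81 Å

With Z = 4 atoms per FCC cell, a³ = Z·M/(N_A·ρ) = 4 × 102.9 / (6.022 × 10²³ × 12.40 g/cm³) = 5.512 × 10^-23 cm³.
a = (5.512 × 10^-23)^(1/3) = 3.806 × 10^-8 cm = 3.81 Å.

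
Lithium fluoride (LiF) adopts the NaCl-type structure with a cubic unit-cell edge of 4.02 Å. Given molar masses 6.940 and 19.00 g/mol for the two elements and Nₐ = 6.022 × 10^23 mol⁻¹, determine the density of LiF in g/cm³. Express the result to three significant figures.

2.65 g/cm³

The NaCl-type structure contains Z = 4 formula units per cell; M(LiF) = 6.940 + 19.00 = 25.94 g/mol.
a³ = (4.020 × 10^-8 cm)³ = 6.496 × 10^-23 cm³.
ρ = 4 × 25.94 / (6.022 × 10²³ × 6.496 × 10^-23) = 2.652 g/cm³.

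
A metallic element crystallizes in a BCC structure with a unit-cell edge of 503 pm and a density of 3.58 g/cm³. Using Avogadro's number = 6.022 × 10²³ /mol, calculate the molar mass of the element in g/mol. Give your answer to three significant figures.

137 g/mol

A BCC cell has Z = 2 atoms; a = 5.030 × 10^-8 cm.
M = ρ·N_A·a³/Z = 3.58 × 6.022 × 10²³ × 1.273 × 10^-22 / 2 = 137 g/mol.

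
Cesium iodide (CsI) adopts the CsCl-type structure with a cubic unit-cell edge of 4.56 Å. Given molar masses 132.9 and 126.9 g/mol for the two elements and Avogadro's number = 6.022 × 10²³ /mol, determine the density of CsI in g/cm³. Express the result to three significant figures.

4.55 g/cm³

The CsCl-type structure contains Z = 1 formula unit per cell; M(CsI) = 132.9 + 126.9 = 259.8 g/mol.
a³ = (4.560 × 10^-8 cm)³ = 9.482 × 10^-23 cm³.
ρ = 1 × 259.8 / (6.022 × 10²³ × 9.482 × 10^-23) = 4.550 g/cm³.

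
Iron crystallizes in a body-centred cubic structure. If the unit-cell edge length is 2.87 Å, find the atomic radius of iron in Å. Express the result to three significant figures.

In a BCC lattice, atoms touch along the body diagonal, so √3·a = 4r.
r = √3·a/4 = 1.7321 × 2.87 / 4 = 1.24 Å.

1.24 Å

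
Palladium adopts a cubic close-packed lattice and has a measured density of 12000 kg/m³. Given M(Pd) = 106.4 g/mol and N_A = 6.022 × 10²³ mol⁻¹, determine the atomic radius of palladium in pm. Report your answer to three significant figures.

For an FCC cell (Z = 4), a³ = Z·M/(N_A·ρ) = 4 × 106.4 / (6.022 × 10²³ × 12.00) = 5.890 × 10^-23 cm³, so a = 3.891 × 10^-8 cm = 389.1 pm.
Atoms touch along the face diagonal, so √2·a = 4r, so r = 0.3536 × a = 138 pm.

138 pm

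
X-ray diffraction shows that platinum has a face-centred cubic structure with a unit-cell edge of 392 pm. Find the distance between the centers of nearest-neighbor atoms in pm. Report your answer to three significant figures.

In an FCC structure, atoms touch along the face diagonal, so √2·a = 4r; the nearest-neighbor distance equals 2r = 0.7071·a.
d = 0.7071 × 392 = 277 pm.

277 pm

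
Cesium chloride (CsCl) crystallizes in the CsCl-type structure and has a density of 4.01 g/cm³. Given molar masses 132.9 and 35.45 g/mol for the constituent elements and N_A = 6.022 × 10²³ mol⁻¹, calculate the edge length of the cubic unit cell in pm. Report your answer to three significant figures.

M(CsCl) = 168.35 g/mol; Z = 1 formula unit per cell.
a³ = Z·M/(N_A·ρ) = 1 × 168.35 / (6.022 × 10²³ × 4.01) = 6.972 × 10^-23 cm³, so a = 4.116 × 10^-8 cm = 412 pm.

412 pm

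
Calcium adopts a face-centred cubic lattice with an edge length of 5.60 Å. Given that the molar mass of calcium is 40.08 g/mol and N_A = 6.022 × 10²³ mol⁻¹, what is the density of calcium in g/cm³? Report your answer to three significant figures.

An FCC unit cell contains Z = 4 atoms.
Cell volume: a³ = (5.60 Å)³ = (5.600 × 10^-8 cm)³ = 1.756 × 10^-22 cm³.
ρ = Z·M/(N_A·a³) = 4 × 40.08 / (6.022 × 10²³ × 1.756 × 10^-22) = 1.516 g/cm³.

1.52 g/cm³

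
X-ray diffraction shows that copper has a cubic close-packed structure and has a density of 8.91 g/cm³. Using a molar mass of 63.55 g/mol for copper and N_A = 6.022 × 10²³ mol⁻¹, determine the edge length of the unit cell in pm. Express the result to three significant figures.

362 pm

With Z = 4 atoms per FCC cell, a³ = Z·M/(N_A·ρ) = 4 × 63.55 / (6.022 × 10²³ × 8.910 g/cm³) = 4.738 × 10^-23 cm³.
a = (4.738 × 10^-23)^(1/3) = 3.618 × 10^-8 cm = 362 pm.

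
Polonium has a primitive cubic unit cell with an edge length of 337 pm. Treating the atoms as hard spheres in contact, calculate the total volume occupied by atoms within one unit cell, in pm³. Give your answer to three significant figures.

2.00 × 10^7 pm³

In a simple cubic lattice atoms touch along the cell edge, so a = 2r, so r = 0.5000a = 168.5 pm.
V_atoms = Z × (4/3)πr³ = 1 × (4/3)π × (168.5)³ = 2.00 × 10^7 pm³.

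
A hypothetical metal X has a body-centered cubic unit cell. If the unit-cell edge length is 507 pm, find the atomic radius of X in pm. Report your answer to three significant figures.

220 pm

In a BCC lattice, atoms touch along the body diagonal, so √3·a = 4r.
r = √3·a/4 = 1.7321 × 507 / 4 = 220 pm.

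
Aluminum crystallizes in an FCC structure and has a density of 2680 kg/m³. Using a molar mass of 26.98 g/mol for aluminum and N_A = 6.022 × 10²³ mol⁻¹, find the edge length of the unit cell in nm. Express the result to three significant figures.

0.406 nm

With Z = 4 atoms per FCC cell, a³ = Z·M/(N_A·ρ) = 4 × 26.98 / (6.022 × 10²³ × 2.680 g/cm³) = 6.687 × 10^-23 cm³.
a = (6.687 × 10^-23)^(1/3) = 4.059 × 10^-8 cm = 0.406 nm.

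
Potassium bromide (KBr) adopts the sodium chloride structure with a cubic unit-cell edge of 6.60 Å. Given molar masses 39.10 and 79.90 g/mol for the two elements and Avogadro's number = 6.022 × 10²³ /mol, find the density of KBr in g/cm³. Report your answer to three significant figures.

The sodium chloride structure contains Z = 4 formula units per cell; M(KBr) = 39.10 + 79.90 = 119.0 g/mol.
a³ = (6.600 × 10^-8 cm)³ = 2.875 × 10^-22 cm³.
ρ = 4 × 119.0 / (6.022 × 10²³ × 2.875 × 10^-22) = 2.749 g/cm³.

2.75 g/cm³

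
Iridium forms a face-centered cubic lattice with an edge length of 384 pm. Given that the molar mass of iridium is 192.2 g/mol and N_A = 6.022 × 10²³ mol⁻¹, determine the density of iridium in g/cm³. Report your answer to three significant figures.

An FCC unit cell contains Z = 4 atoms.
Cell volume: a³ = (384 pm)³ = (3.840 × 10^-8 cm)³ = 5.662 × 10^-23 cm³.
ρ = Z·M/(N_A·a³) = 4 × 192.2 / (6.022 × 10²³ × 5.662 × 10^-23) = 22.55 g/cm³.

22.5 g/cm³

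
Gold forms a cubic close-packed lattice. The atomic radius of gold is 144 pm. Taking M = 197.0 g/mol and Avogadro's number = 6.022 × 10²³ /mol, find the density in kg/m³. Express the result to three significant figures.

19400 kg/m³

In an FCC lattice, atoms touch along the face diagonal, so √2·a = 4r, giving a = 407.3 pm = 4.073 × 10^-8 cm.
With Z = 4, ρ = Z·M/(N_A·a³) = 4 × 197.0 / (6.022 × 10²³ × 6.757 × 10^-23) = 19.37 g/cm³ = 19400 kg/m³.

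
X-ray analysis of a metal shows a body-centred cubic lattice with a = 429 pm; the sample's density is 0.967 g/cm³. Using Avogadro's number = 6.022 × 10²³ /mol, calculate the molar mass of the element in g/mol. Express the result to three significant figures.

A BCC cell has Z = 2 atoms; a = 4.290 × 10^-8 cm.
M = ρ·N_A·a³/Z = 0.967 × 6.022 × 10²³ × 7.895 × 10^-23 / 2 = 23.0 g/mol.

23.0 g/mol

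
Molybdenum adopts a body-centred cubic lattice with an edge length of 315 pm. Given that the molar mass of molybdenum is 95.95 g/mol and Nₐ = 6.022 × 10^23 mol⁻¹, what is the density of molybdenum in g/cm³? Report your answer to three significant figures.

A BCC unit cell contains Z = 2 atoms.
Cell volume: a³ = (315 pm)³ = (3.150 × 10^-8 cm)³ = 3.126 × 10^-23 cm³.
ρ = Z·M/(N_A·a³) = 2 × 95.95 / (6.022 × 10²³ × 3.126 × 10^-23) = 10.20 g/cm³.

10.2 g/cm³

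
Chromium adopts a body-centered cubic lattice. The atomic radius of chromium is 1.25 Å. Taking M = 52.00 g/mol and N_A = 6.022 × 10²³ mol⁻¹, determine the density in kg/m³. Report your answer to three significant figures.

In a BCC lattice, atoms touch along the body diagonal, so √3·a = 4r, giving a = 2.887 Å = 2.887 × 10^-8 cm.
With Z = 2, ρ = Z·M/(N_A·a³) = 2 × 52.00 / (6.022 × 10²³ × 2.406 × 10^-23) = 7.179 g/cm³ = 7180 kg/m³.

7180 kg/m³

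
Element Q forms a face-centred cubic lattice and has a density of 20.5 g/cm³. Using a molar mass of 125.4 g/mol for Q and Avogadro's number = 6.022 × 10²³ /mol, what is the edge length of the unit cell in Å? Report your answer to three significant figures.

3.44 Å

With Z = 4 atoms per FCC cell, a³ = Z·M/(N_A·ρ) = 4 × 125.4 / (6.022 × 10²³ × 20.50 g/cm³) = 4.063 × 10^-23 cm³.
a = (4.063 × 10^-23)^(1/3) = 3.438 × 10^-8 cm = 3.44 Å.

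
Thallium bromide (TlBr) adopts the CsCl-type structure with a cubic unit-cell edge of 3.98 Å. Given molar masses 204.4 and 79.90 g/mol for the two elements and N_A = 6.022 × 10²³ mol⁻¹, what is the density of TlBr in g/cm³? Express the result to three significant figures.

7.49 g/cm³

The CsCl-type structure contains Z = 1 formula unit per cell; M(TlBr) = 204.4 + 79.90 = 284.3 g/mol.
a³ = (3.980 × 10^-8 cm)³ = 6.304 × 10^-23 cm³.
ρ = 1 × 284.3 / (6.022 × 10²³ × 6.304 × 10^-23) = 7.488 g/cm³.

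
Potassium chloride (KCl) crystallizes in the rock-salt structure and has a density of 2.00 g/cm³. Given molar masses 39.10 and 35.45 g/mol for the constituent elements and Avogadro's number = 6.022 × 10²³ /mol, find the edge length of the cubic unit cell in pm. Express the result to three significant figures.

628 pm

M(KCl) = 74.55 g/mol; Z = 4 formula units per cell.
a³ = Z·M/(N_A·ρ) = 4 × 74.55 / (6.022 × 10²³ × 2.00) = 2.476 × 10^-22 cm³, so a = 6.279 × 10^-8 cm = 628 pm.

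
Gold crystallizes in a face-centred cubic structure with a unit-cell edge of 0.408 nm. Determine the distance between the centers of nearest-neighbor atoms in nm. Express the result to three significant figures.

In an FCC structure, atoms touch along the face diagonal, so √2·a = 4r; the nearest-neighbor distance equals 2r = 0.7071·a.
d = 0.7071 × 0.408 = 0.288 nm.

0.288 nm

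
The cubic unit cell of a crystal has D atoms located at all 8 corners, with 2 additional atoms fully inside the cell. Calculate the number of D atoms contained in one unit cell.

Corner atoms are shared by 8 cells (1/8 each), interior atoms are unshared.
Net atoms = 8 × 1/8 + 2 = 1 + 2 = 3.

3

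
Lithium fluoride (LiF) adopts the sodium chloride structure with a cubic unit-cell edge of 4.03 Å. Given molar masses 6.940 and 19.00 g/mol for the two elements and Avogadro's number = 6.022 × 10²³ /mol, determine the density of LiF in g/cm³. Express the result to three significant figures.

The sodium chloride structure contains Z = 4 formula units per cell; M(LiF) = 6.940 + 19.00 = 25.94 g/mol.
a³ = (4.030 × 10^-8 cm)³ = 6.545 × 10^-23 cm³.
ρ = 4 × 25.94 / (6.022 × 10²³ × 6.545 × 10^-23) = 2.633 g/cm³.

2.63 g/cm³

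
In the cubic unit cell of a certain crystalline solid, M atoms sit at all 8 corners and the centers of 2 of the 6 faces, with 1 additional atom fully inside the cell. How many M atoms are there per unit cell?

3

Corner atoms are shared by 8 cells (1/8 each), face atoms by 2 (1/2 each), interior atoms are unshared.
Net atoms = 8 × 1/8 + 2 × 1/2 + 1 = 1 + 1 + 1 = 3.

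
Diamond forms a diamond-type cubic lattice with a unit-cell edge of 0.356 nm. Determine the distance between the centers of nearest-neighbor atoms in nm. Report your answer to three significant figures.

0.154 nm

In a diamond cubic structure, nearest neighbors lie along the body diagonal with √3·a = 8r; the nearest-neighbor distance equals 2r = 0.4330·a.
d = 0.4330 × 0.356 = 0.154 nm.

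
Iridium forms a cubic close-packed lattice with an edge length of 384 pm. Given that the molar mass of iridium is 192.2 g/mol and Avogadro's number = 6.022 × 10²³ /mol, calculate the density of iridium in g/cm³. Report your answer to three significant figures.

An FCC unit cell contains Z = 4 atoms.
Cell volume: a³ = (384 pm)³ = (3.840 × 10^-8 cm)³ = 5.662 × 10^-23 cm³.
ρ = Z·M/(N_A·a³) = 4 × 192.2 / (6.022 × 10²³ × 5.662 × 10^-23) = 22.55 g/cm³.

22.5 g/cm³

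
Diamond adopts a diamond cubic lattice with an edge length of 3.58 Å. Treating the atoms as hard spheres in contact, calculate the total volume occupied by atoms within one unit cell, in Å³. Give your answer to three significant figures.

In a diamond cubic lattice nearest neighbors lie along the body diagonal with √3·a = 8r, so r = 0.2165a = 0.7751 Å.
V_atoms = Z × (4/3)πr³ = 8 × (4/3)π × (0.7751)³ = 15.6 Å³.

15.6 Å³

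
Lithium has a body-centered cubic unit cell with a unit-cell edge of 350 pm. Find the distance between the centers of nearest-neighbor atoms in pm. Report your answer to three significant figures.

303 pm

In a BCC structure, atoms touch along the body diagonal, so √3·a = 4r; the nearest-neighbor distance equals 2r = 0.8660·a.
d = 0.8660 × 350 = 303 pm.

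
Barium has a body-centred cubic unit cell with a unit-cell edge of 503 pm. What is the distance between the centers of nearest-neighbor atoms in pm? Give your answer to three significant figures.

436 pm

In a BCC structure, atoms touch along the body diagonal, so √3·a = 4r; the nearest-neighbor distance equals 2r = 0.8660·a.
d = 0.8660 × 503 = 436 pm.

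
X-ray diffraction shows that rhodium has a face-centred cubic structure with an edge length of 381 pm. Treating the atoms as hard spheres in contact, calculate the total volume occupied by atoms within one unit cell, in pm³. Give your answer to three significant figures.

In an FCC lattice atoms touch along the face diagonal, so √2·a = 4r, so r = 0.3536a = 134.7 pm.
V_atoms = Z × (4/3)πr³ = 4 × (4/3)π × (134.7)³ = 4.10 × 10^7 pm³.

4.10 × 10^7 pm³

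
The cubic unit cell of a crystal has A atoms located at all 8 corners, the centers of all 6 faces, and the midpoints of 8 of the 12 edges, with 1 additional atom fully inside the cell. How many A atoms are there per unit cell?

Corner atoms are shared by 8 cells (1/8 each), face atoms by 2 (1/2 each), edge atoms by 4 (1/4 each), interior atoms are unshared.
Net atoms = 8 × 1/8 + 6 × 1/2 + 8 × 1/4 + 1 = 1 + 3 + 2 + 1 = 7.

7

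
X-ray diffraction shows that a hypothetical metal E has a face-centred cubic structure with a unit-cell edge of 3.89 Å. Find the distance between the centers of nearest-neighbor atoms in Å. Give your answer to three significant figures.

2.75 Å

In an FCC structure, atoms touch along the face diagonal, so √2·a = 4r; the nearest-neighbor distance equals 2r = 0.7071·a.
d = 0.7071 × 3.89 = 2.75 Å.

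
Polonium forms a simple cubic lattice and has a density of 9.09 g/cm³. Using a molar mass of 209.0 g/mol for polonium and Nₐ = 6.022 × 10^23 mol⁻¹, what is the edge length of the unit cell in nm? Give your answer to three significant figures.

0.337 nm

With Z = 1 atom per simple cubic cell, a³ = Z·M/(N_A·ρ) = 1 × 209.0 / (6.022 × 10²³ × 9.090 g/cm³) = 3.818 × 10^-23 cm³.
a = (3.818 × 10^-23)^(1/3) = 3.367 × 10^-8 cm = 0.337 nm.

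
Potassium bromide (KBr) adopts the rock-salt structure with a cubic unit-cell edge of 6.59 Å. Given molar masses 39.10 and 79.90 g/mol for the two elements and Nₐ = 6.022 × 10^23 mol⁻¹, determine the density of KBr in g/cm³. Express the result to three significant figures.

2.76 g/cm³

The rock-salt structure contains Z = 4 formula units per cell; M(KBr) = 39.10 + 79.90 = 119.0 g/mol.
a³ = (6.590 × 10^-8 cm)³ = 2.862 × 10^-22 cm³.
ρ = 4 × 119.0 / (6.022 × 10²³ × 2.862 × 10^-22) = 2.762 g/cm³.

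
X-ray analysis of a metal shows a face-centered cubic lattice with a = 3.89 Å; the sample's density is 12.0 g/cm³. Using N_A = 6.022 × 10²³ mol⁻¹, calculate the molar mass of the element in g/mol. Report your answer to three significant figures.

106 g/mol

An FCC cell has Z = 4 atoms; a = 3.890 × 10^-8 cm.
M = ρ·N_A·a³/Z = 12.0 × 6.022 × 10²³ × 5.886 × 10^-23 / 4 = 106 g/mol.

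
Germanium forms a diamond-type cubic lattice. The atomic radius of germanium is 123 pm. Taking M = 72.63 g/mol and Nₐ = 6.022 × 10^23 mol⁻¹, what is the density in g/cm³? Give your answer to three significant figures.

In a diamond cubic lattice, nearest neighbors lie along the body diagonal with √3·a = 8r, giving a = 568.1 pm = 5.681 × 10^-8 cm.
With Z = 8, ρ = Z·M/(N_A·a³) = 8 × 72.63 / (6.022 × 10²³ × 1.834 × 10^-22) = 5.262 g/cm³.

5.26 g/cm³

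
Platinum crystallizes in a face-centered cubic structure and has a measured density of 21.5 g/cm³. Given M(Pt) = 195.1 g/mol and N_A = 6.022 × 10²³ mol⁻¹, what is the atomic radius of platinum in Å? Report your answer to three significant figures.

1.39 Å

For an FCC cell (Z = 4), a³ = Z·M/(N_A·ρ) = 4 × 195.1 / (6.022 × 10²³ × 21.50) = 6.028 × 10^-23 cm³, so a = 3.921 × 10^-8 cm = 3.921 Å.
Atoms touch along the face diagonal, so √2·a = 4r, so r = 0.3536 × a = 1.39 Å.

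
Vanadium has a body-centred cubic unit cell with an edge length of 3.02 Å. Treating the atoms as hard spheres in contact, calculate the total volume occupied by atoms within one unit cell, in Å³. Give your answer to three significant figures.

In a BCC lattice atoms touch along the body diagonal, so √3·a = 4r, so r = 0.4330a = 1.308 Å.
V_atoms = Z × (4/3)πr³ = 2 × (4/3)π × (1.308)³ = 18.7 Å³.

18.7 Å³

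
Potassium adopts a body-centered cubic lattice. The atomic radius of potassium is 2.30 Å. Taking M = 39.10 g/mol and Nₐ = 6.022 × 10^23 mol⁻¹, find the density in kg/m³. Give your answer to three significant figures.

In a BCC lattice, atoms touch along the body diagonal, so √3·a = 4r, giving a = 5.312 Å = 5.312 × 10^-8 cm.
With Z = 2, ρ = Z·M/(N_A·a³) = 2 × 39.10 / (6.022 × 10²³ × 1.499 × 10^-22) = 0.8665 g/cm³ = 867 kg/m³.

867 kg/m³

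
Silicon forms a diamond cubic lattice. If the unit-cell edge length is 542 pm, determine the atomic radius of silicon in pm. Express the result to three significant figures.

In a diamond cubic lattice, nearest neighbors lie along the body diagonal with √3·a = 8r.
r = √3·a/8 = 1.7321 × 542 / 8 = 117 pm.

117 pm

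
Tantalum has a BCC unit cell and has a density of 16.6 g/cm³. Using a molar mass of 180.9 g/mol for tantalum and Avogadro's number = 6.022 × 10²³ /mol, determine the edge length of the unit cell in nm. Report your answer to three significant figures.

0.331 nm

With Z = 2 atoms per BCC cell, a³ = Z·M/(N_A·ρ) = 2 × 180.9 / (6.022 × 10²³ × 16.60 g/cm³) = 3.619 × 10^-23 cm³.
a = (3.619 × 10^-23)^(1/3) = 3.308 × 10^-8 cm = 0.331 nm.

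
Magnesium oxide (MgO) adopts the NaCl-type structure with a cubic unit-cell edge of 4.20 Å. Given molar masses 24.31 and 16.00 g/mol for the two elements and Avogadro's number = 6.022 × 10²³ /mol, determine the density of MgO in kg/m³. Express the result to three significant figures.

The NaCl-type structure contains Z = 4 formula units per cell; M(MgO) = 24.31 + 16.00 = 40.31 g/mol.
a³ = (4.200 × 10^-8 cm)³ = 7.409 × 10^-23 cm³.
ρ = 4 × 40.31 / (6.022 × 10²³ × 7.409 × 10^-23) = 3.614 g/cm³ = 3610 kg/m³.

3610 kg/m³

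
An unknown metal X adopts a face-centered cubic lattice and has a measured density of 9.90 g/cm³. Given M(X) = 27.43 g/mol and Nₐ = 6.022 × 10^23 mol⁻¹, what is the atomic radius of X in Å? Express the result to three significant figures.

0.933 Å

For an FCC cell (Z = 4), a³ = Z·M/(N_A·ρ) = 4 × 27.43 / (6.022 × 10²³ × 9.900) = 1.840 × 10^-23 cm³, so a = 2.640 × 10^-8 cm = 2.640 Å.
Atoms touch along the face diagonal, so √2·a = 4r, so r = 0.3536 × a = 0.933 Å.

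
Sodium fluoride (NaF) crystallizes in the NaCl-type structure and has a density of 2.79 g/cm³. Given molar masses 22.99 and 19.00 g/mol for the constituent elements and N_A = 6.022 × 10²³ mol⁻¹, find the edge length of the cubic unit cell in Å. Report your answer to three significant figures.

4.64 Å

M(NaF) = 41.99 g/mol; Z = 4 formula units per cell.
a³ = Z·M/(N_A·ρ) = 4 × 41.99 / (6.022 × 10²³ × 2.79) = 9.997 × 10^-23 cm³, so a = 4.641 × 10^-8 cm = 4.64 Å.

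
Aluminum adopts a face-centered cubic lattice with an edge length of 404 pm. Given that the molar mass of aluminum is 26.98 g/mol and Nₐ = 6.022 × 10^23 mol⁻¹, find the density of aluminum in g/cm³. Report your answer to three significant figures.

2.72 g/cm³

An FCC unit cell contains Z = 4 atoms.
Cell volume: a³ = (404 pm)³ = (4.040 × 10^-8 cm)³ = 6.594 × 10^-23 cm³.
ρ = Z·M/(N_A·a³) = 4 × 26.98 / (6.022 × 10²³ × 6.594 × 10^-23) = 2.718 g/cm³.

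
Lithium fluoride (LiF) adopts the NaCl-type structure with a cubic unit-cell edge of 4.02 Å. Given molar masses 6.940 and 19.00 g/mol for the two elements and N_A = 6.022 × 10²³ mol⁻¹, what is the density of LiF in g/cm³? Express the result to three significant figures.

The NaCl-type structure contains Z = 4 formula units per cell; M(LiF) = 6.940 + 19.00 = 25.94 g/mol.
a³ = (4.020 × 10^-8 cm)³ = 6.496 × 10^-23 cm³.
ρ = 4 × 25.94 / (6.022 × 10²³ × 6.496 × 10^-23) = 2.652 g/cm³.

2.65 g/cm³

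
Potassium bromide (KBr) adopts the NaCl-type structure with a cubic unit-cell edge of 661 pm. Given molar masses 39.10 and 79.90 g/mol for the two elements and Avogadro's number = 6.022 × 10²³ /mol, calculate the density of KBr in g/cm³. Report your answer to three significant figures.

2.74 g/cm³

The NaCl-type structure contains Z = 4 formula units per cell; M(KBr) = 39.10 + 79.90 = 119.0 g/mol.
a³ = (6.610 × 10^-8 cm)³ = 2.888 × 10^-22 cm³.
ρ = 4 × 119.0 / (6.022 × 10²³ × 2.888 × 10^-22) = 2.737 g/cm³.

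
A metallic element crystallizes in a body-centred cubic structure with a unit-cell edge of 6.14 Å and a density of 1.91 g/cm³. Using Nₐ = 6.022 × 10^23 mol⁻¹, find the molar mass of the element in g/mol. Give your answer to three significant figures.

133 g/mol

A BCC cell has Z = 2 atoms; a = 6.140 × 10^-8 cm.
M = ρ·N_A·a³/Z = 1.91 × 6.022 × 10²³ × 2.315 × 10^-22 / 2 = 133 g/mol.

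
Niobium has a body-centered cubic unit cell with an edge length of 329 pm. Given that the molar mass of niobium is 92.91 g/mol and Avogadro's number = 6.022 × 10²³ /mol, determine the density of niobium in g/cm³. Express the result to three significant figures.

A BCC unit cell contains Z = 2 atoms.
Cell volume: a³ = (329 pm)³ = (3.290 × 10^-8 cm)³ = 3.561 × 10^-23 cm³.
ρ = Z·M/(N_A·a³) = 2 × 92.91 / (6.022 × 10²³ × 3.561 × 10^-23) = 8.665 g/cm³.

8.66 g/cm³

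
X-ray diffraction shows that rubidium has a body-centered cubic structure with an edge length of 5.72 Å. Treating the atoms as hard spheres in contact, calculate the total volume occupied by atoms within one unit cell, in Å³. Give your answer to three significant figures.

127 Å³

In a BCC lattice atoms touch along the body diagonal, so √3·a = 4r, so r = 0.4330a = 2.477 Å.
V_atoms = Z × (4/3)πr³ = 2 × (4/3)π × (2.477)³ = 127 Å³.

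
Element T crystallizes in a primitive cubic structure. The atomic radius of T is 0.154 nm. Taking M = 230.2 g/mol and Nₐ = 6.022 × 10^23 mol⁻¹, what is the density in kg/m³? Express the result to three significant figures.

13100 kg/m³

In a simple cubic lattice, atoms touch along the cell edge, so a = 2r, giving a = 0.3080 nm = 3.080 × 10^-8 cm.
With Z = 1, ρ = Z·M/(N_A·a³) = 1 × 230.2 / (6.022 × 10²³ × 2.922 × 10^-23) = 13.08 g/cm³ = 13100 kg/m³.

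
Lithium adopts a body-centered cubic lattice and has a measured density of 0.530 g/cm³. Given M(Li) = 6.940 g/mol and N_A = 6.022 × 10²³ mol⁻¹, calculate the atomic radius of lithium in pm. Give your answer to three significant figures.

For a BCC cell (Z = 2), a³ = Z·M/(N_A·ρ) = 2 × 6.940 / (6.022 × 10²³ × 0.5300) = 4.349 × 10^-23 cm³, so a = 3.517 × 10^-8 cm = 351.7 pm.
Atoms touch along the body diagonal, so √3·a = 4r, so r = 0.4330 × a = 152 pm.

152 pm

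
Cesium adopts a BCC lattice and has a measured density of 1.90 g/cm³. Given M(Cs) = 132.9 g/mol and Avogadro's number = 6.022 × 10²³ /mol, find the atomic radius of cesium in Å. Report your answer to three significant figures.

2.66 Å

For a BCC cell (Z = 2), a³ = Z·M/(N_A·ρ) = 2 × 132.9 / (6.022 × 10²³ × 1.900) = 2.323 × 10^-22 cm³, so a = 6.147 × 10^-8 cm = 6.147 Å.
Atoms touch along the body diagonal, so √3·a = 4r, so r = 0.4330 × a = 2.66 Å.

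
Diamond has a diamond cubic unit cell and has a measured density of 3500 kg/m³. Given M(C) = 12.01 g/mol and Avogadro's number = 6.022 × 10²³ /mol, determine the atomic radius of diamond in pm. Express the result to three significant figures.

For a diamond cubic cell (Z = 8), a³ = Z·M/(N_A·ρ) = 8 × 12.01 / (6.022 × 10²³ × 3.500) = 4.559 × 10^-23 cm³, so a = 3.572 × 10^-8 cm = 357.2 pm.
Nearest neighbors lie along the body diagonal with √3·a = 8r, so r = 0.2165 × a = 77.3 pm.

77.3 pm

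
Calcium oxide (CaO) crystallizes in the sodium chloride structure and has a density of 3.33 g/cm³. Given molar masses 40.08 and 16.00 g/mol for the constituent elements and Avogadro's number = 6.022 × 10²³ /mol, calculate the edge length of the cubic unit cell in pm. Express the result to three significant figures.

M(CaO) = 56.08 g/mol; Z = 4 formula units per cell.
a³ = Z·M/(N_A·ρ) = 4 × 56.08 / (6.022 × 10²³ × 3.33) = 1.119 × 10^-22 cm³, so a = 4.818 × 10^-8 cm = 482 pm.

482 pm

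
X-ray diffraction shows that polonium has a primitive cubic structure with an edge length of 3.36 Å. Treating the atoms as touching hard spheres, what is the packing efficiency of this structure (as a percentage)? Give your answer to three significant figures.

52.4%

In a simple cubic lattice atoms touch along the cell edge, so a = 2r, so r = 0.5000a = 1.680 Å.
Packing fraction = Z·(4/3)πr³ / a³ = 1 × (4/3)π × (1.680)³ / (3.36)³ = 0.5236 = 52.4%.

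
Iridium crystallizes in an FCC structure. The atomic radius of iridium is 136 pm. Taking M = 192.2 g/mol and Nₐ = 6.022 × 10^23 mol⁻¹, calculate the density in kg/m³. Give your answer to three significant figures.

In an FCC lattice, atoms touch along the face diagonal, so √2·a = 4r, giving a = 384.7 pm = 3.847 × 10^-8 cm.
With Z = 4, ρ = Z·M/(N_A·a³) = 4 × 192.2 / (6.022 × 10²³ × 5.692 × 10^-23) = 22.43 g/cm³ = 22400 kg/m³.

22400 kg/m³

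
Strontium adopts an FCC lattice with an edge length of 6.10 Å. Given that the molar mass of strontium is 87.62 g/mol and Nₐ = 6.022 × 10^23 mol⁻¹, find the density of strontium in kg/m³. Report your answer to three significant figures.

2560 kg/m³

An FCC unit cell contains Z = 4 atoms.
Cell volume: a³ = (6.10 Å)³ = (6.100 × 10^-8 cm)³ = 2.270 × 10^-22 cm³.
ρ = Z·M/(N_A·a³) = 4 × 87.62 / (6.022 × 10²³ × 2.270 × 10^-22) = 2.564 g/cm³ = 2560 kg/m³.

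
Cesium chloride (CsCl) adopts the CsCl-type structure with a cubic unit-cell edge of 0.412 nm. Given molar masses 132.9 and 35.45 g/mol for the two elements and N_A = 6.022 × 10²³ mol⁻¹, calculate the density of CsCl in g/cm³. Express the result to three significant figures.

4.00 g/cm³

The CsCl-type structure contains Z = 1 formula unit per cell; M(CsCl) = 132.9 + 35.45 = 168.35 g/mol.
a³ = (4.120 × 10^-8 cm)³ = 6.993 × 10^-23 cm³.
ρ = 1 × 168.35 / (6.022 × 10²³ × 6.993 × 10^-23) = 3.997 g/cm³.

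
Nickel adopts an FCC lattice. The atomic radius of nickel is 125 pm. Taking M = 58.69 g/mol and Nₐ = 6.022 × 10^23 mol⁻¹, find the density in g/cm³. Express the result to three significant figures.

In an FCC lattice, atoms touch along the face diagonal, so √2·a = 4r, giving a = 353.6 pm = 3.536 × 10^-8 cm.
With Z = 4, ρ = Z·M/(N_A·a³) = 4 × 58.69 / (6.022 × 10²³ × 4.419 × 10^-23) = 8.821 g/cm³.

8.82 g/cm³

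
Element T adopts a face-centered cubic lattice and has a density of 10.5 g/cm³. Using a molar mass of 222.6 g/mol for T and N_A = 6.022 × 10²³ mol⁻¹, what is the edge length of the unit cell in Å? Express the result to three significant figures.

5.20 Å

With Z = 4 atoms per FCC cell, a³ = Z·M/(N_A·ρ) = 4 × 222.6 / (6.022 × 10²³ × 10.50 g/cm³) = 1.408 × 10^-22 cm³.
a = (1.408 × 10^-22)^(1/3) = 5.203 × 10^-8 cm = 5.20 Å.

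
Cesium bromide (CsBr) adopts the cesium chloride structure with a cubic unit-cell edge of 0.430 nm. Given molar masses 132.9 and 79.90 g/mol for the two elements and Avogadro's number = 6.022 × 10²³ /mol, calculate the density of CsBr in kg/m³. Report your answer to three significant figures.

4440 kg/m³

The cesium chloride structure contains Z = 1 formula unit per cell; M(CsBr) = 132.9 + 79.90 = 212.8 g/mol.
a³ = (4.300 × 10^-8 cm)³ = 7.951 × 10^-23 cm³.
ρ = 1 × 212.8 / (6.022 × 10²³ × 7.951 × 10^-23) = 4.445 g/cm³ = 4440 kg/m³.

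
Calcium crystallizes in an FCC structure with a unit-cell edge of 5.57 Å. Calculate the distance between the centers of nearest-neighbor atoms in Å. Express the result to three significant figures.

3.94 Å

In an FCC structure, atoms touch along the face diagonal, so √2·a = 4r; the nearest-neighbor distance equals 2r = 0.7071·a.
d = 0.7071 × 5.57 = 3.94 Å.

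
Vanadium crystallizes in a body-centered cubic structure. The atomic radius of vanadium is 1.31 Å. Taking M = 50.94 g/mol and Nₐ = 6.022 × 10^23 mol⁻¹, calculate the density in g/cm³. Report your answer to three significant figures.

In a BCC lattice, atoms touch along the body diagonal, so √3·a = 4r, giving a = 3.025 Å = 3.025 × 10^-8 cm.
With Z = 2, ρ = Z·M/(N_A·a³) = 2 × 50.94 / (6.022 × 10²³ × 2.769 × 10^-23) = 6.110 g/cm³.

6.11 g/cm³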